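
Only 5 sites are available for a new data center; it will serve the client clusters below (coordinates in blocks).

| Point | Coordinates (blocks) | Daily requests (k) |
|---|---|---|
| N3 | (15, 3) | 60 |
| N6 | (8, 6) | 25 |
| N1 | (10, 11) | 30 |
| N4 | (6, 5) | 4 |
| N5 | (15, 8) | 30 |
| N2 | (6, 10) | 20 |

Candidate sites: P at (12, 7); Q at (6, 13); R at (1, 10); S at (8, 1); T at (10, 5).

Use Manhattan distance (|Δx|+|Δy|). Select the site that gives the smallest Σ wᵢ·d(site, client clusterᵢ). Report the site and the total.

Total weighted distance at each candidate:
  P (12, 7): total = 1057
  Q (6, 13): total = 2057
  R (1, 10): total = 2455
  S (8, 1): total = 1689
  T (10, 5): total = 1111
Minimum is at P with total 1057 blocks.

P, total 1057 blocks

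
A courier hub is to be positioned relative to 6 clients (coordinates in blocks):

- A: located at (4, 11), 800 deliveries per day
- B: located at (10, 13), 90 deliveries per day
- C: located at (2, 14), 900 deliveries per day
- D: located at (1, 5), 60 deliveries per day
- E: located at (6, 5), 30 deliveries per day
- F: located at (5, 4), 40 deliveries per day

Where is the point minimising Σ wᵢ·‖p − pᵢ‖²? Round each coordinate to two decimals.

The minimiser of Σwᵢ‖p−pᵢ‖² is the weighted centroid p* = (Σwᵢpᵢ)/(Σwᵢ).
Σwᵢ = 1920.
Σwᵢxᵢ = 800·4 + 90·10 + 900·2 + 60·1 + 30·6 + 40·5 = 6340.
Σwᵢyᵢ = 800·11 + 90·13 + 900·14 + 60·5 + 30·5 + 40·4 = 23180.
x* = 6340/1920 = 3.30, y* = 23180/1920 = 12.07.

(3.30, 12.07)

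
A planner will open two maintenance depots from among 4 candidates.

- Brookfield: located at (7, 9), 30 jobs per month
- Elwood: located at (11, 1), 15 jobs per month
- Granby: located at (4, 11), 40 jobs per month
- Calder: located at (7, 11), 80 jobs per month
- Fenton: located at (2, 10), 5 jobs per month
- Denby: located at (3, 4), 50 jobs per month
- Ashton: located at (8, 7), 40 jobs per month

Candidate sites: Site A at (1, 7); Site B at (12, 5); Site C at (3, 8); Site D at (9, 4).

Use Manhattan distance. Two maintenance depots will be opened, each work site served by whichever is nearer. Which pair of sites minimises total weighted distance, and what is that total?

{Site C, Site D}, total 1320

Evaluate every pair (each demand assigned to the nearer of the two):
  {Site C, Site D}: total = 1320
  {Site B, Site C}: total = 1400
  {Site A, Site C}: total = 1550
  {Site A, Site D}: total = 1715
  {Site A, Site B}: total = 1905
  {Site B, Site D}: total = 2010
Best pair: {Site C, Site D} with total 1320.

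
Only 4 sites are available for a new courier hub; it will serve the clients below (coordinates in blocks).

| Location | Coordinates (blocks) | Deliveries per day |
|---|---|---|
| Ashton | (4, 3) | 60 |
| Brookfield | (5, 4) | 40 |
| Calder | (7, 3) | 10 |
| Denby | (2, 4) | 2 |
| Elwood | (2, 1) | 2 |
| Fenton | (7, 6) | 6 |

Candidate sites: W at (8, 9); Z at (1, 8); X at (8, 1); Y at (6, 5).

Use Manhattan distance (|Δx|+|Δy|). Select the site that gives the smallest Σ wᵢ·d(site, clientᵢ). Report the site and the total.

Total weighted distance at each candidate:
  W (8, 9): total = 1064
  Z (1, 8): total = 984
  X (8, 1): total = 696
  Y (6, 5): total = 388
Minimum is at Y with total 388 blocks.

Y, total 388 blocks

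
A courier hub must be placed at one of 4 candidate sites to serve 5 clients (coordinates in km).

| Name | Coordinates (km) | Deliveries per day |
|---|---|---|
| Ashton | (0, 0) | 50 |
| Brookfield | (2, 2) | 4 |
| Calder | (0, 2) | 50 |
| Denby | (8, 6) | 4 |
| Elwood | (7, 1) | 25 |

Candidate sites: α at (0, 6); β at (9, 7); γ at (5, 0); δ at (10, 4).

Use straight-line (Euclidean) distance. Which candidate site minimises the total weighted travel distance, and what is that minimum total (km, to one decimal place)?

Total weighted distance at each candidate:
  α (0, 6): total = 764.9
  β (9, 7): total = 1283.0
  γ (5, 0): total = 616.4
  δ (10, 4): total = 1198.8
Minimum is at γ with total 616.4 km.

γ, total 616.4 km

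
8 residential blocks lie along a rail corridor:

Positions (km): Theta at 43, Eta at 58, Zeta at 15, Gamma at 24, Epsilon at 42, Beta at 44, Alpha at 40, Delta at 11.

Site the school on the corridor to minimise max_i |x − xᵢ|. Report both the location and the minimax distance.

The 1-center on a line is the midpoint of the two extreme points: leftmost at 11, rightmost at 58.
Optimal location = (11 + 58)/2 = 34.5; maximum distance = (58 − 11)/2 = 23.5.

location 34.5, max distance 23.5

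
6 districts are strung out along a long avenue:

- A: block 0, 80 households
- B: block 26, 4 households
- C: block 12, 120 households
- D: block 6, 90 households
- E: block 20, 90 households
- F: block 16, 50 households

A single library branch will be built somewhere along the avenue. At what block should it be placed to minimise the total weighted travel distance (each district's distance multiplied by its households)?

x = 12

For a sum of weighted absolute distances on a line, the optimum is the weighted median (not the mean). Total weight W = 434; half-weight = 217.
Sort by position and accumulate weight:
  block 0 (A, w=80) → cum 80
  block 6 (D, w=90) → cum 170
  block 12 (C, w=120) → cum 290  ≥ 217 → median here
  block 16 (F, w=50) → cum 340
  block 20 (E, w=90) → cum 430
  block 26 (B, w=4) → cum 434
Optimal location: block 12.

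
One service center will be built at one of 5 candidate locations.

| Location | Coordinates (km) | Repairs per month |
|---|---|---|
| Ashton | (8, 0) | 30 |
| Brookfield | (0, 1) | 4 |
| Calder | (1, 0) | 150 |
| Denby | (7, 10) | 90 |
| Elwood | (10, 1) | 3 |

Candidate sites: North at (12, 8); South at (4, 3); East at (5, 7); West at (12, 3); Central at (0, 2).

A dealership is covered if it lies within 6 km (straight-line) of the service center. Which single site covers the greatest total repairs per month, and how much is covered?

South, covering 184

Coverage radius r = 6 km; a point is covered iff (Δx)²+(Δy)² ≤ 6² = 36.
  North (12, 8): covers {Denby} → 90
  South (4, 3): covers {Ashton, Brookfield, Calder} → 184
  East (5, 7): covers {Denby} → 90
  West (12, 3): covers {Ashton, Elwood} → 33
  Central (0, 2): covers {Brookfield, Calder} → 154
Maximum coverage at South: 184 repairs per month.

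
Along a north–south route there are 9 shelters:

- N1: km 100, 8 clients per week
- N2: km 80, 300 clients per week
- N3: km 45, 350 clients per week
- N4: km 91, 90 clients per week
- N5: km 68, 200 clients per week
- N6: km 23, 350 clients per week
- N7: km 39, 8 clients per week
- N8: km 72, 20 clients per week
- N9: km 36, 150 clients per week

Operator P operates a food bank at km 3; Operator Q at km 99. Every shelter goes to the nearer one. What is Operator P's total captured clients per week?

The indifferent point is the midpoint (3+99)/2 = 51; shelters left of it (closer to Operator P at 3) go to Operator P, those right go to Operator Q.
  N6 at 23 (w=350) → Operator P
  N9 at 36 (w=150) → Operator P
  N7 at 39 (w=8) → Operator P
  N3 at 45 (w=350) → Operator P
  N5 at 68 (w=200) → Operator Q
  N8 at 72 (w=20) → Operator Q
  N2 at 80 (w=300) → Operator Q
  N4 at 91 (w=90) → Operator Q
  N1 at 100 (w=8) → Operator Q
Operator P captures 858; Operator Q captures 618.

858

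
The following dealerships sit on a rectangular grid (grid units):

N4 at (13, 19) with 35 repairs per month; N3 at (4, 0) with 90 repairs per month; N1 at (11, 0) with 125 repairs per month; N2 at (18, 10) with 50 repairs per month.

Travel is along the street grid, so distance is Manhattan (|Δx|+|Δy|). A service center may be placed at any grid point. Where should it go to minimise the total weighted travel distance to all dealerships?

Manhattan distance separates: Σwᵢ(|x−xᵢ|+|y−yᵢ|) = Σwᵢ|x−xᵢ| + Σwᵢ|y−yᵢ|, so x and y are optimised independently as 1-D weighted medians.
Total weight W = 300; half = 150.
x-coordinate, sorted with cumulative weight:
  x=4 (N3, w=90) cum 90
  x=11 (N1, w=125) cum 215  ← median
  x=13 (N4, w=35) cum 250
  x=18 (N2, w=50) cum 300
⇒ x* = 11
y-coordinate, sorted with cumulative weight:
  y=0 (N3, w=90) cum 90
  y=0 (N1, w=125) cum 215  ← median
  y=10 (N2, w=50) cum 265
  y=19 (N4, w=35) cum 300
⇒ y* = 0

(11, 0)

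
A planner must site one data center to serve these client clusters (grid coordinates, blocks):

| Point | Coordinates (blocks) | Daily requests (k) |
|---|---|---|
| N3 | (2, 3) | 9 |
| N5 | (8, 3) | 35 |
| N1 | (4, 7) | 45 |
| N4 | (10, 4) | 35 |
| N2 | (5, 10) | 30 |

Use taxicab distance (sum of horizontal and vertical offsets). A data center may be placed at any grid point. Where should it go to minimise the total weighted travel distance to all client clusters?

(5, 4)

Manhattan distance separates: Σwᵢ(|x−xᵢ|+|y−yᵢ|) = Σwᵢ|x−xᵢ| + Σwᵢ|y−yᵢ|, so x and y are optimised independently as 1-D weighted medians.
Total weight W = 154; half = 77.
x-coordinate, sorted with cumulative weight:
  x=2 (N3, w=9) cum 9
  x=4 (N1, w=45) cum 54
  x=5 (N2, w=30) cum 84  ← median
  x=8 (N5, w=35) cum 119
  x=10 (N4, w=35) cum 154
⇒ x* = 5
y-coordinate, sorted with cumulative weight:
  y=3 (N3, w=9) cum 9
  y=3 (N5, w=35) cum 44
  y=4 (N4, w=35) cum 79  ← median
  y=7 (N1, w=45) cum 124
  y=10 (N2, w=30) cum 154
⇒ y* = 4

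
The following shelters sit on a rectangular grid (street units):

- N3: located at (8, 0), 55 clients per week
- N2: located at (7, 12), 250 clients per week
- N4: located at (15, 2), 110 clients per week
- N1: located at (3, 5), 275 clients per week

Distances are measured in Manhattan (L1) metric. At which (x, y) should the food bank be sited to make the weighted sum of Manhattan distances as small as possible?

(7, 5)

Manhattan distance separates: Σwᵢ(|x−xᵢ|+|y−yᵢ|) = Σwᵢ|x−xᵢ| + Σwᵢ|y−yᵢ|, so x and y are optimised independently as 1-D weighted medians.
Total weight W = 690; half = 345.
x-coordinate, sorted with cumulative weight:
  x=3 (N1, w=275) cum 275
  x=7 (N2, w=250) cum 525  ← median
  x=8 (N3, w=55) cum 580
  x=15 (N4, w=110) cum 690
⇒ x* = 7
y-coordinate, sorted with cumulative weight:
  y=0 (N3, w=55) cum 55
  y=2 (N4, w=110) cum 165
  y=5 (N1, w=275) cum 440  ← median
  y=12 (N2, w=250) cum 690
⇒ y* = 5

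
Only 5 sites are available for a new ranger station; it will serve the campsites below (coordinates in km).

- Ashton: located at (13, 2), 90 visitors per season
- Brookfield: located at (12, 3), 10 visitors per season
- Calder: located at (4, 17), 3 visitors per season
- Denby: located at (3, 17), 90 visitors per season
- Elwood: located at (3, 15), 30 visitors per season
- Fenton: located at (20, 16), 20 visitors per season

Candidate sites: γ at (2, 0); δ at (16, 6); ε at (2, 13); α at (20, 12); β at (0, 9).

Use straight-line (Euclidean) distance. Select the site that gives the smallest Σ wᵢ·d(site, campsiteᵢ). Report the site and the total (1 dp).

ε, total 2358.0 km

Total weighted distance at each candidate:
  γ (2, 0): total = 3627.3
  δ (16, 6): total = 2771.2
  ε (2, 13): total = 2358.0
  α (20, 12): total = 3462.0
  β (0, 9): total = 2883.8
Minimum is at ε with total 2358.0 km.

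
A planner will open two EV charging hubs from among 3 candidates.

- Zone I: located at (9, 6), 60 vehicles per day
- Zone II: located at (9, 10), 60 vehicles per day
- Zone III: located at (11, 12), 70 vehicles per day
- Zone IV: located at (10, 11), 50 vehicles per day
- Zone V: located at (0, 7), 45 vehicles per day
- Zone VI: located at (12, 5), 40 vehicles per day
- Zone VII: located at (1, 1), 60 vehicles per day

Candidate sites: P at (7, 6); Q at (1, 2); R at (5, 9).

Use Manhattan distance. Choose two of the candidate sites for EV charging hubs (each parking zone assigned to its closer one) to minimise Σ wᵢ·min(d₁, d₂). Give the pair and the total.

{P, Q}, total 2150

Evaluate every pair (each demand assigned to the nearer of the two):
  {P, Q}: total = 2150
  {Q, R}: total = 2470
  {P, R}: total = 2615
Best pair: {P, Q} with total 2150.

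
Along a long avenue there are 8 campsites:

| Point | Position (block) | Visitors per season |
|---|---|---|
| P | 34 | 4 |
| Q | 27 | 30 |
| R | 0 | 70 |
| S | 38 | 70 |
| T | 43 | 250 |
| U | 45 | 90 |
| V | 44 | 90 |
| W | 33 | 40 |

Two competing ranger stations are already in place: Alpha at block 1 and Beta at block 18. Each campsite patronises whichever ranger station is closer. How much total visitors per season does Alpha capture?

70

The indifferent point is the midpoint (1+18)/2 = 9.5; campsites left of it (closer to Alpha at 1) go to Alpha, those right go to Beta.
  R at 0 (w=70) → Alpha
  Q at 27 (w=30) → Beta
  W at 33 (w=40) → Beta
  P at 34 (w=4) → Beta
  S at 38 (w=70) → Beta
  T at 43 (w=250) → Beta
  V at 44 (w=90) → Beta
  U at 45 (w=90) → Beta
Alpha captures 70; Beta captures 574.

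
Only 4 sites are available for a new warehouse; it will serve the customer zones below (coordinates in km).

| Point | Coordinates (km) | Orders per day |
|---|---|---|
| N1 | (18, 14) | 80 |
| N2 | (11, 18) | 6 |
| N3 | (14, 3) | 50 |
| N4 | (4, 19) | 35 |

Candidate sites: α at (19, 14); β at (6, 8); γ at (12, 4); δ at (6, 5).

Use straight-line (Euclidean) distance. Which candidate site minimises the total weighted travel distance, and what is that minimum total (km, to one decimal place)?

Total weighted distance at each candidate:
  α (19, 14): total = 1291.2
  β (6, 8): total = 2003.4
  γ (12, 4): total = 1724.0
  δ (6, 5): total = 2190.9
Minimum is at α with total 1291.2 km.

α, total 1291.2 km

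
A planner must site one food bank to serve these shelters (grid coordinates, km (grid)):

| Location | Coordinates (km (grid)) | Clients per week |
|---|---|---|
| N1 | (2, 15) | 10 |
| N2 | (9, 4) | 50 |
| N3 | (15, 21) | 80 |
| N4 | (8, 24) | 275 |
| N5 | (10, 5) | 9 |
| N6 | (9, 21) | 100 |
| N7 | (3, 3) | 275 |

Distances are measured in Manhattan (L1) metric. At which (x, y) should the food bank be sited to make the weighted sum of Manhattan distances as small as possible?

Manhattan distance separates: Σwᵢ(|x−xᵢ|+|y−yᵢ|) = Σwᵢ|x−xᵢ| + Σwᵢ|y−yᵢ|, so x and y are optimised independently as 1-D weighted medians.
Total weight W = 799; half = 399.5.
x-coordinate, sorted with cumulative weight:
  x=2 (N1, w=10) cum 10
  x=3 (N7, w=275) cum 285
  x=8 (N4, w=275) cum 560  ← median
  x=9 (N2, w=50) cum 610
  x=9 (N6, w=100) cum 710
  x=10 (N5, w=9) cum 719
  x=15 (N3, w=80) cum 799
⇒ x* = 8
y-coordinate, sorted with cumulative weight:
  y=3 (N7, w=275) cum 275
  y=4 (N2, w=50) cum 325
  y=5 (N5, w=9) cum 334
  y=15 (N1, w=10) cum 344
  y=21 (N3, w=80) cum 424  ← median
  y=21 (N6, w=100) cum 524
  y=24 (N4, w=275) cum 799
⇒ y* = 21

(8, 21)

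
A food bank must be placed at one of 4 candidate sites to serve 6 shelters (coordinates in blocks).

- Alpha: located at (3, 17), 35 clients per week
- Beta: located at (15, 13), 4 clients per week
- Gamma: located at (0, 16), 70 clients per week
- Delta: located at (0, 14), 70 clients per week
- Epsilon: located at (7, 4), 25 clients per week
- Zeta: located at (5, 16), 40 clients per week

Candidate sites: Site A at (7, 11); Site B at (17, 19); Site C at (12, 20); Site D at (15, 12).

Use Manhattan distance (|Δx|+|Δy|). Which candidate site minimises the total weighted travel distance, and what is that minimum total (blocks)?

Total weighted distance at each candidate:
  Site A (7, 11): total = 2385
  Site B (17, 19): total = 4757
  Site C (12, 20): total = 3805
  Site D (15, 12): total = 4079
Minimum is at Site A with total 2385 blocks.

Site A, total 2385 blocks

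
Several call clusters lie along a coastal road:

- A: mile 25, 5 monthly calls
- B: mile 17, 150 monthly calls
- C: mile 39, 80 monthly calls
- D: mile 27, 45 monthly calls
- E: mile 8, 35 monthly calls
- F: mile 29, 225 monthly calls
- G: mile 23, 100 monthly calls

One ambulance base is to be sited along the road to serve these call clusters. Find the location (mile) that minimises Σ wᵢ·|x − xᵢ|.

For a sum of weighted absolute distances on a line, the optimum is the weighted median (not the mean). Total weight W = 640; half-weight = 320.
Sort by position and accumulate weight:
  mile 8 (E, w=35) → cum 35
  mile 17 (B, w=150) → cum 185
  mile 23 (G, w=100) → cum 285
  mile 25 (A, w=5) → cum 290
  mile 27 (D, w=45) → cum 335  ≥ 320 → median here
  mile 29 (F, w=225) → cum 560
  mile 39 (C, w=80) → cum 640
Optimal location: mile 27.

x = 27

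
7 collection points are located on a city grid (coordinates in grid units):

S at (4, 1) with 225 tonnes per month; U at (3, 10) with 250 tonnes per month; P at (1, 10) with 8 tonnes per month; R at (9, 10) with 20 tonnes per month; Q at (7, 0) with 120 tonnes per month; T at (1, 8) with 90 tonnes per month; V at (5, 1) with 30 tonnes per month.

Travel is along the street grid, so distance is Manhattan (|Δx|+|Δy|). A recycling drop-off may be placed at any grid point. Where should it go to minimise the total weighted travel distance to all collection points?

(4, 1)

Manhattan distance separates: Σwᵢ(|x−xᵢ|+|y−yᵢ|) = Σwᵢ|x−xᵢ| + Σwᵢ|y−yᵢ|, so x and y are optimised independently as 1-D weighted medians.
Total weight W = 743; half = 371.5.
x-coordinate, sorted with cumulative weight:
  x=1 (P, w=8) cum 8
  x=1 (T, w=90) cum 98
  x=3 (U, w=250) cum 348
  x=4 (S, w=225) cum 573  ← median
  x=5 (V, w=30) cum 603
  x=7 (Q, w=120) cum 723
  x=9 (R, w=20) cum 743
⇒ x* = 4
y-coordinate, sorted with cumulative weight:
  y=0 (Q, w=120) cum 120
  y=1 (S, w=225) cum 345
  y=1 (V, w=30) cum 375  ← median
  y=8 (T, w=90) cum 465
  y=10 (U, w=250) cum 715
  y=10 (P, w=8) cum 723
  y=10 (R, w=20) cum 743
⇒ y* = 1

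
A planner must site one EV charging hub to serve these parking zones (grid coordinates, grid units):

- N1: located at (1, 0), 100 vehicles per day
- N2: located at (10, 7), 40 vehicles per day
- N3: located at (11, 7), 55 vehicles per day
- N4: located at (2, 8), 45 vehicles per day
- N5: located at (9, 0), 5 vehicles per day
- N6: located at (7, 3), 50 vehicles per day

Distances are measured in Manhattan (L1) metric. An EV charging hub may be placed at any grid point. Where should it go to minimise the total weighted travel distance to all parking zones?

Manhattan distance separates: Σwᵢ(|x−xᵢ|+|y−yᵢ|) = Σwᵢ|x−xᵢ| + Σwᵢ|y−yᵢ|, so x and y are optimised independently as 1-D weighted medians.
Total weight W = 295; half = 147.5.
x-coordinate, sorted with cumulative weight:
  x=1 (N1, w=100) cum 100
  x=2 (N4, w=45) cum 145
  x=7 (N6, w=50) cum 195  ← median
  x=9 (N5, w=5) cum 200
  x=10 (N2, w=40) cum 240
  x=11 (N3, w=55) cum 295
⇒ x* = 7
y-coordinate, sorted with cumulative weight:
  y=0 (N1, w=100) cum 100
  y=0 (N5, w=5) cum 105
  y=3 (N6, w=50) cum 155  ← median
  y=7 (N2, w=40) cum 195
  y=7 (N3, w=55) cum 250
  y=8 (N4, w=45) cum 295
⇒ y* = 3

(7, 3)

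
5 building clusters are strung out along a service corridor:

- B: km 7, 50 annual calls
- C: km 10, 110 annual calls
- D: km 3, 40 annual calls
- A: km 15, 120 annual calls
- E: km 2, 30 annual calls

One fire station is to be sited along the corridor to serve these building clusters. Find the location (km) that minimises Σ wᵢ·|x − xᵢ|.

For a sum of weighted absolute distances on a line, the optimum is the weighted median (not the mean). Total weight W = 350; half-weight = 175.
Sort by position and accumulate weight:
  km 2 (E, w=30) → cum 30
  km 3 (D, w=40) → cum 70
  km 7 (B, w=50) → cum 120
  km 10 (C, w=110) → cum 230  ≥ 175 → median here
  km 15 (A, w=120) → cum 350
Optimal location: km 10.

x = 10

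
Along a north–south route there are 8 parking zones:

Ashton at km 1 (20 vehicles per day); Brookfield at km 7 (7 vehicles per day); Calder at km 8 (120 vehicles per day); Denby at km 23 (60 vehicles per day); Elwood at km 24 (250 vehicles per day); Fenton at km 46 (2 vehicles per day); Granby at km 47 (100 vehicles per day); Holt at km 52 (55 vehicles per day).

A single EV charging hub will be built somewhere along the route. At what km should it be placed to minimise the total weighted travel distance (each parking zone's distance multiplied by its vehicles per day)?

For a sum of weighted absolute distances on a line, the optimum is the weighted median (not the mean). Total weight W = 614; half-weight = 307.
Sort by position and accumulate weight:
  km 1 (Ashton, w=20) → cum 20
  km 7 (Brookfield, w=7) → cum 27
  km 8 (Calder, w=120) → cum 147
  km 23 (Denby, w=60) → cum 207
  km 24 (Elwood, w=250) → cum 457  ≥ 307 → median here
  km 46 (Fenton, w=2) → cum 459
  km 47 (Granby, w=100) → cum 559
  km 52 (Holt, w=55) → cum 614
Optimal location: km 24.

x = 24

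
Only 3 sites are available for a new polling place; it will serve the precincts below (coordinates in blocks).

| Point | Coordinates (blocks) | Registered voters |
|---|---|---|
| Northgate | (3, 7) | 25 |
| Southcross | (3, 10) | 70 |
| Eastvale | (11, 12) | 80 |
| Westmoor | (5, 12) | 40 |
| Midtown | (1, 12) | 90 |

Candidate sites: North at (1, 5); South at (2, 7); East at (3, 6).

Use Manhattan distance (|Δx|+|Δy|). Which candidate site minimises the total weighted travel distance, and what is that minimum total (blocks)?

South, total 2285 blocks

Total weighted distance at each candidate:
  North (1, 5): total = 3020
  South (2, 7): total = 2285
  East (3, 6): total = 2465
Minimum is at South with total 2285 blocks.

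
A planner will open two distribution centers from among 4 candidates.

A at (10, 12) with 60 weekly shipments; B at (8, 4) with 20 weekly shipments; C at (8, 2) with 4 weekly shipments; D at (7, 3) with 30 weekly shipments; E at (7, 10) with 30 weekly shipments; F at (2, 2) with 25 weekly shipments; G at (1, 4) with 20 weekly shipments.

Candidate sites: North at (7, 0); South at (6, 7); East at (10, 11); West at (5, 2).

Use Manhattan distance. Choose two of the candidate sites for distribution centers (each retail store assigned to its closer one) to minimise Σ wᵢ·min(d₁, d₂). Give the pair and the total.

{East, West}, total 577

Evaluate every pair (each demand assigned to the nearer of the two):
  {East, West}: total = 577
  {North, East}: total = 757
  {South, East}: total = 843
  {South, West}: total = 1057
  {North, South}: total = 1197
  {North, West}: total = 1597
Best pair: {East, West} with total 577.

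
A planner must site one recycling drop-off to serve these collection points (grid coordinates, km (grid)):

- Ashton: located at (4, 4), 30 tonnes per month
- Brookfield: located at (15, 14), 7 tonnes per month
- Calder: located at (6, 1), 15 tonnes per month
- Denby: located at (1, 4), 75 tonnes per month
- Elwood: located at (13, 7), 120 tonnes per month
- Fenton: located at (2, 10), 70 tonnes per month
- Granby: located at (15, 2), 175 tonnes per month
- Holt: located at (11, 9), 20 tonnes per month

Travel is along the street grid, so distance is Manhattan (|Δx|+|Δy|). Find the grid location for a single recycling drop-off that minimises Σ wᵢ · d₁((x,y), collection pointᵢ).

Manhattan distance separates: Σwᵢ(|x−xᵢ|+|y−yᵢ|) = Σwᵢ|x−xᵢ| + Σwᵢ|y−yᵢ|, so x and y are optimised independently as 1-D weighted medians.
Total weight W = 512; half = 256.
x-coordinate, sorted with cumulative weight:
  x=1 (Denby, w=75) cum 75
  x=2 (Fenton, w=70) cum 145
  x=4 (Ashton, w=30) cum 175
  x=6 (Calder, w=15) cum 190
  x=11 (Holt, w=20) cum 210
  x=13 (Elwood, w=120) cum 330  ← median
  x=15 (Brookfield, w=7) cum 337
  x=15 (Granby, w=175) cum 512
⇒ x* = 13
y-coordinate, sorted with cumulative weight:
  y=1 (Calder, w=15) cum 15
  y=2 (Granby, w=175) cum 190
  y=4 (Ashton, w=30) cum 220
  y=4 (Denby, w=75) cum 295  ← median
  y=7 (Elwood, w=120) cum 415
  y=9 (Holt, w=20) cum 435
  y=10 (Fenton, w=70) cum 505
  y=14 (Brookfield, w=7) cum 512
⇒ y* = 4

(13, 4)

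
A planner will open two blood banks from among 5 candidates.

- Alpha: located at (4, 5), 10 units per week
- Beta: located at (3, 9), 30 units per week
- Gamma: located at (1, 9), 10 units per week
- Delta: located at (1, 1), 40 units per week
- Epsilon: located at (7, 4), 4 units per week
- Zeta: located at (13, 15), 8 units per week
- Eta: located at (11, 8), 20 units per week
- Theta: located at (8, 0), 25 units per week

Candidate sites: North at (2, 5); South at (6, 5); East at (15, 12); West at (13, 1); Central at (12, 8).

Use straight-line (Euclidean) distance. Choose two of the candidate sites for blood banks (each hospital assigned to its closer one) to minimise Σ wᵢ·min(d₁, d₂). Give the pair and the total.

{North, Central}, total 642.1

Evaluate every pair (each demand assigned to the nearer of the two):
  {North, Central}: total = 642.1
  {North, South}: total = 704.4
  {South, Central}: total = 707.0
  {North, East}: total = 707.5
  {North, West}: total = 755.3
  {South, East}: total = 772.4
  {South, West}: total = 837.6
  {West, Central}: total = 1177.2
  {East, Central}: total = 1287.2
  {East, West}: total = 1389.0
Best pair: {North, Central} with total 642.1.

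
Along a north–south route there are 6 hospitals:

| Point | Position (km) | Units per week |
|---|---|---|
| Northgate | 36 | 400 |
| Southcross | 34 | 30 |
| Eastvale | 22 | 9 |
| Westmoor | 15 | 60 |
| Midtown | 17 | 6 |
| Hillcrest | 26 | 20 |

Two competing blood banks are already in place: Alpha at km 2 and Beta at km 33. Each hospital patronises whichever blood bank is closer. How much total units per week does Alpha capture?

The indifferent point is the midpoint (2+33)/2 = 17.5; hospitals left of it (closer to Alpha at 2) go to Alpha, those right go to Beta.
  Westmoor at 15 (w=60) → Alpha
  Midtown at 17 (w=6) → Alpha
  Eastvale at 22 (w=9) → Beta
  Hillcrest at 26 (w=20) → Beta
  Southcross at 34 (w=30) → Beta
  Northgate at 36 (w=400) → Beta
Alpha captures 66; Beta captures 459.

66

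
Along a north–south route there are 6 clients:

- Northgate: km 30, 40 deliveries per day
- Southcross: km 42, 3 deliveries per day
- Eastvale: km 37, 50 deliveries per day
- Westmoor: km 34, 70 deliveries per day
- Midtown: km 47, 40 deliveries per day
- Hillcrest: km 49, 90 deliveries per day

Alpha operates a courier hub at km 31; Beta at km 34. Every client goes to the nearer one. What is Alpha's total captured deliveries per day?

The indifferent point is the midpoint (31+34)/2 = 32.5; clients left of it (closer to Alpha at 31) go to Alpha, those right go to Beta.
  Northgate at 30 (w=40) → Alpha
  Westmoor at 34 (w=70) → Beta
  Eastvale at 37 (w=50) → Beta
  Southcross at 42 (w=3) → Beta
  Midtown at 47 (w=40) → Beta
  Hillcrest at 49 (w=90) → Beta
Alpha captures 40; Beta captures 253.

40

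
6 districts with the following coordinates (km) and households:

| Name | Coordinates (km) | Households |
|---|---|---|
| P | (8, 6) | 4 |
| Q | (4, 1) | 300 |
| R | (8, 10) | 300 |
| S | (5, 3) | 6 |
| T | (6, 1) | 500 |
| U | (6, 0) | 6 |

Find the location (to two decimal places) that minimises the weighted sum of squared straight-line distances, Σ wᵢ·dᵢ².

(6.00, 3.44)

The minimiser of Σwᵢ‖p−pᵢ‖² is the weighted centroid p* = (Σwᵢpᵢ)/(Σwᵢ).
Σwᵢ = 1116.
Σwᵢxᵢ = 4·8 + 300·4 + 300·8 + 6·5 + 500·6 + 6·6 = 6698.
Σwᵢyᵢ = 4·6 + 300·1 + 300·10 + 6·3 + 500·1 + 6·0 = 3842.
x* = 6698/1116 = 6.00, y* = 3842/1116 = 3.44.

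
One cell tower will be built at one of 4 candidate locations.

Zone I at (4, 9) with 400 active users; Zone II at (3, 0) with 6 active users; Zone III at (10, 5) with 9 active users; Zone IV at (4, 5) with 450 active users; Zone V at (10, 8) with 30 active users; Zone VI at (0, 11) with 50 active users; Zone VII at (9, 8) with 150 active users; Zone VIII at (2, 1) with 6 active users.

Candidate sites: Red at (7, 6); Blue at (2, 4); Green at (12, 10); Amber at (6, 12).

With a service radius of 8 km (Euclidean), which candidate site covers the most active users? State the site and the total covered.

Coverage radius r = 8 km; a point is covered iff (Δx)²+(Δy)² ≤ 8² = 64.
  Red (7, 6): covers {Zone I, Zone II, Zone III, Zone IV, Zone V, Zone VII, Zone VIII} → 1051
  Blue (2, 4): covers {Zone I, Zone II, Zone IV, Zone VI, Zone VIII} → 912
  Green (12, 10): covers {Zone III, Zone V, Zone VII} → 189
  Amber (6, 12): covers {Zone I, Zone IV, Zone V, Zone VI, Zone VII} → 1080
Maximum coverage at Amber: 1080 active users.

Amber, covering 1080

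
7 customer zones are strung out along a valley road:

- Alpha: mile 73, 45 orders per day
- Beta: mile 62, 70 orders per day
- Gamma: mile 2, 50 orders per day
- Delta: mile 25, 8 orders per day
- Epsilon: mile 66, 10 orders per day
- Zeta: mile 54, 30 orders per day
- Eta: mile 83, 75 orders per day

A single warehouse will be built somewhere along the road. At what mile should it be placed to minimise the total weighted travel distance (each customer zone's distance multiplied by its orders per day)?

x = 62

For a sum of weighted absolute distances on a line, the optimum is the weighted median (not the mean). Total weight W = 288; half-weight = 144.
Sort by position and accumulate weight:
  mile 2 (Gamma, w=50) → cum 50
  mile 25 (Delta, w=8) → cum 58
  mile 54 (Zeta, w=30) → cum 88
  mile 62 (Beta, w=70) → cum 158  ≥ 144 → median here
  mile 66 (Epsilon, w=10) → cum 168
  mile 73 (Alpha, w=45) → cum 213
  mile 83 (Eta, w=75) → cum 288
Optimal location: mile 62.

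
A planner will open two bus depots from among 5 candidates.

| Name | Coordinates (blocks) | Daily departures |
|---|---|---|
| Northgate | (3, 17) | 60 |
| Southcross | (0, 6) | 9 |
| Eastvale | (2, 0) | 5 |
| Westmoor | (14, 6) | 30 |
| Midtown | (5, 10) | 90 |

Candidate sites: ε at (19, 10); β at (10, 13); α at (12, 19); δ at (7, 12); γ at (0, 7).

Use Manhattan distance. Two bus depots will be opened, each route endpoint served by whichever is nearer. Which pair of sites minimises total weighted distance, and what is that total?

Evaluate every pair (each demand assigned to the nearer of the two):
  {δ, γ}: total = 1344
  {ε, δ}: total = 1372
  {β, δ}: total = 1432
  {α, δ}: total = 1492
  {β, γ}: total = 1764
  {ε, γ}: total = 1824
  {α, γ}: total = 1884
  {ε, β}: total = 1908
  {β, α}: total = 1968
  {ε, α}: total = 2532
Best pair: {δ, γ} with total 1344.

{δ, γ}, total 1344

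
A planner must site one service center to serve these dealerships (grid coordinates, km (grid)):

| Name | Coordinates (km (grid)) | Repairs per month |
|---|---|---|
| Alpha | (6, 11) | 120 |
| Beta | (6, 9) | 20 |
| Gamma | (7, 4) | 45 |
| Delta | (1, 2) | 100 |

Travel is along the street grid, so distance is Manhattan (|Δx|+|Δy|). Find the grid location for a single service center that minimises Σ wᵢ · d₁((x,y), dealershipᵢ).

(6, 4)

Manhattan distance separates: Σwᵢ(|x−xᵢ|+|y−yᵢ|) = Σwᵢ|x−xᵢ| + Σwᵢ|y−yᵢ|, so x and y are optimised independently as 1-D weighted medians.
Total weight W = 285; half = 142.5.
x-coordinate, sorted with cumulative weight:
  x=1 (Delta, w=100) cum 100
  x=6 (Alpha, w=120) cum 220  ← median
  x=6 (Beta, w=20) cum 240
  x=7 (Gamma, w=45) cum 285
⇒ x* = 6
y-coordinate, sorted with cumulative weight:
  y=2 (Delta, w=100) cum 100
  y=4 (Gamma, w=45) cum 145  ← median
  y=9 (Beta, w=20) cum 165
  y=11 (Alpha, w=120) cum 285
⇒ y* = 4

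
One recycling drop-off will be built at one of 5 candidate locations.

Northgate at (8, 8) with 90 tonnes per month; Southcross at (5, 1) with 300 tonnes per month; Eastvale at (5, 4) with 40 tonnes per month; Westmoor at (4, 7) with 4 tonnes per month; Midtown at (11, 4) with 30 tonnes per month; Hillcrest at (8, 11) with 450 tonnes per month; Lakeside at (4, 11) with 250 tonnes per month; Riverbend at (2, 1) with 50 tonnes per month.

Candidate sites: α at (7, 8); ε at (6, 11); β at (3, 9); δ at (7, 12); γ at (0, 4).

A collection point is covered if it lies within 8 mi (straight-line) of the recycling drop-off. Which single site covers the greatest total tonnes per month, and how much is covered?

α, covering 1164

Coverage radius r = 8 mi; a point is covered iff (Δx)²+(Δy)² ≤ 8² = 64.
  α (7, 8): covers {Northgate, Southcross, Eastvale, Westmoor, Midtown, Hillcrest, Lakeside} → 1164
  ε (6, 11): covers {Northgate, Eastvale, Westmoor, Hillcrest, Lakeside} → 834
  β (3, 9): covers {Northgate, Eastvale, Westmoor, Hillcrest, Lakeside} → 834
  δ (7, 12): covers {Northgate, Westmoor, Hillcrest, Lakeside} → 794
  γ (0, 4): covers {Southcross, Eastvale, Westmoor, Riverbend} → 394
Maximum coverage at α: 1164 tonnes per month.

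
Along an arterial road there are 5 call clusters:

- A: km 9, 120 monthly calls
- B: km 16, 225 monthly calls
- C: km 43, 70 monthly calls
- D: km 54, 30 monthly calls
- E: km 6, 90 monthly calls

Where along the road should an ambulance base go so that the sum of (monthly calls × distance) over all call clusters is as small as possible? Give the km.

x = 16

For a sum of weighted absolute distances on a line, the optimum is the weighted median (not the mean). Total weight W = 535; half-weight = 267.5.
Sort by position and accumulate weight:
  km 6 (E, w=90) → cum 90
  km 9 (A, w=120) → cum 210
  km 16 (B, w=225) → cum 435  ≥ 267.5 → median here
  km 43 (C, w=70) → cum 505
  km 54 (D, w=30) → cum 535
Optimal location: km 16.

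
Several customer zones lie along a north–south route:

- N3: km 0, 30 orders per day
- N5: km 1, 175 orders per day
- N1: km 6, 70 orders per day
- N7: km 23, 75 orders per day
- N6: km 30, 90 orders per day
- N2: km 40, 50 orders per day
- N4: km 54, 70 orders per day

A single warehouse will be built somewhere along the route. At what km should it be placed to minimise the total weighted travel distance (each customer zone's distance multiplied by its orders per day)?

For a sum of weighted absolute distances on a line, the optimum is the weighted median (not the mean). Total weight W = 560; half-weight = 280.
Sort by position and accumulate weight:
  km 0 (N3, w=30) → cum 30
  km 1 (N5, w=175) → cum 205
  km 6 (N1, w=70) → cum 275
  km 23 (N7, w=75) → cum 350  ≥ 280 → median here
  km 30 (N6, w=90) → cum 440
  km 40 (N2, w=50) → cum 490
  km 54 (N4, w=70) → cum 560
Optimal location: km 23.

x = 23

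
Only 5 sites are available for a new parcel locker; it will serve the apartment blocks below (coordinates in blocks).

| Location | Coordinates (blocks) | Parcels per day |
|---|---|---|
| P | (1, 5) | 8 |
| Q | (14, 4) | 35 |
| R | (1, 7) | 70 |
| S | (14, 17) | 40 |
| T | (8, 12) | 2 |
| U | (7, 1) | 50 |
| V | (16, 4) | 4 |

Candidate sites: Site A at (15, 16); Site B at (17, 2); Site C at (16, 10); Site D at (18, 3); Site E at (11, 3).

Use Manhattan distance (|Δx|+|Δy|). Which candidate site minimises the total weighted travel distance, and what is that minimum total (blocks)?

Site E, total 2244 blocks

Total weighted distance at each candidate:
  Site A (15, 16): total = 3569
  Site B (17, 2): total = 3117
  Site C (16, 10): total = 3004
  Site D (18, 3): total = 3217
  Site E (11, 3): total = 2244
Minimum is at Site E with total 2244 blocks.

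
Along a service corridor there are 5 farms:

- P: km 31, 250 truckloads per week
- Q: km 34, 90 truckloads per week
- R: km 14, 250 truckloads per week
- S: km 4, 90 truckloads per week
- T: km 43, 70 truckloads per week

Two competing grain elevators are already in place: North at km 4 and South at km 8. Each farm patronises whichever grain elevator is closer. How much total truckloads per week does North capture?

90

The indifferent point is the midpoint (4+8)/2 = 6; farms left of it (closer to North at 4) go to North, those right go to South.
  S at 4 (w=90) → North
  R at 14 (w=250) → South
  P at 31 (w=250) → South
  Q at 34 (w=90) → South
  T at 43 (w=70) → South
North captures 90; South captures 660.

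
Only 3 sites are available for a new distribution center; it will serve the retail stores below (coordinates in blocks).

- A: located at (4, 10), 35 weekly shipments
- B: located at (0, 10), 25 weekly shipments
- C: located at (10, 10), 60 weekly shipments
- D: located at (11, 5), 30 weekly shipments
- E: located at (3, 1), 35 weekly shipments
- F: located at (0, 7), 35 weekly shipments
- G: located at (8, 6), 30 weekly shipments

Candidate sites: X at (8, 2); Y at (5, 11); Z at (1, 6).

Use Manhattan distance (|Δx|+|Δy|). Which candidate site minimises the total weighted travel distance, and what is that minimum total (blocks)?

Total weighted distance at each candidate:
  X (8, 2): total = 2385
  Y (5, 11): total = 1915
  Z (1, 6): total = 2005
Minimum is at Y with total 1915 blocks.

Y, total 1915 blocks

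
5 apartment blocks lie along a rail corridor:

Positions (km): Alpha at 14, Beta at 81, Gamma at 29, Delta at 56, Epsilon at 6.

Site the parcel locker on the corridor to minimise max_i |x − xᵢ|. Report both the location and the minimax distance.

location 43.5, max distance 37.5

The 1-center on a line is the midpoint of the two extreme points: leftmost at 6, rightmost at 81.
Optimal location = (6 + 81)/2 = 43.5; maximum distance = (81 − 6)/2 = 37.5.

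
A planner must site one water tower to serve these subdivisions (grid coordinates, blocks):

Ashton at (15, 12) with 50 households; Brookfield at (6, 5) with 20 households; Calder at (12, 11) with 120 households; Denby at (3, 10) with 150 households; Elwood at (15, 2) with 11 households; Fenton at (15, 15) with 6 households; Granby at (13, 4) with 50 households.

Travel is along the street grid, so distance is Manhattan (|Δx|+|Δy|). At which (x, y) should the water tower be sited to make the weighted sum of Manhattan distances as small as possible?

Manhattan distance separates: Σwᵢ(|x−xᵢ|+|y−yᵢ|) = Σwᵢ|x−xᵢ| + Σwᵢ|y−yᵢ|, so x and y are optimised independently as 1-D weighted medians.
Total weight W = 407; half = 203.5.
x-coordinate, sorted with cumulative weight:
  x=3 (Denby, w=150) cum 150
  x=6 (Brookfield, w=20) cum 170
  x=12 (Calder, w=120) cum 290  ← median
  x=13 (Granby, w=50) cum 340
  x=15 (Ashton, w=50) cum 390
  x=15 (Elwood, w=11) cum 401
  x=15 (Fenton, w=6) cum 407
⇒ x* = 12
y-coordinate, sorted with cumulative weight:
  y=2 (Elwood, w=11) cum 11
  y=4 (Granby, w=50) cum 61
  y=5 (Brookfield, w=20) cum 81
  y=10 (Denby, w=150) cum 231  ← median
  y=11 (Calder, w=120) cum 351
  y=12 (Ashton, w=50) cum 401
  y=15 (Fenton, w=6) cum 407
⇒ y* = 10

(12, 10)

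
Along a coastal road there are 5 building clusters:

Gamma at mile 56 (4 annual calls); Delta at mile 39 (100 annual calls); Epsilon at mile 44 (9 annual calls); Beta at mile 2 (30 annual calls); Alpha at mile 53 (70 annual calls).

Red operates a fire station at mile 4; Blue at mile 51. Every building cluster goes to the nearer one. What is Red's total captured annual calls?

The indifferent point is the midpoint (4+51)/2 = 27.5; building clusters left of it (closer to Red at 4) go to Red, those right go to Blue.
  Beta at 2 (w=30) → Red
  Delta at 39 (w=100) → Blue
  Epsilon at 44 (w=9) → Blue
  Alpha at 53 (w=70) → Blue
  Gamma at 56 (w=4) → Blue
Red captures 30; Blue captures 183.

30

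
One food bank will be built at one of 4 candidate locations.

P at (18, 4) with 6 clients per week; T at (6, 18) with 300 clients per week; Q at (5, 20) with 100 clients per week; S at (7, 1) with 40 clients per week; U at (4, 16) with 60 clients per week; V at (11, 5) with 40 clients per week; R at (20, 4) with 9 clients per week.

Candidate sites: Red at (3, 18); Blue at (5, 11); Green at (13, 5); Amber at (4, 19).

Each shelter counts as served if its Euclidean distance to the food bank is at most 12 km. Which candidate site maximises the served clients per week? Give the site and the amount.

Blue, covering 540

Coverage radius r = 12 km; a point is covered iff (Δx)²+(Δy)² ≤ 12² = 144.
  Red (3, 18): covers {T, Q, U} → 460
  Blue (5, 11): covers {T, Q, S, U, V} → 540
  Green (13, 5): covers {P, S, V, R} → 95
  Amber (4, 19): covers {T, Q, U} → 460
Maximum coverage at Blue: 540 clients per week.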